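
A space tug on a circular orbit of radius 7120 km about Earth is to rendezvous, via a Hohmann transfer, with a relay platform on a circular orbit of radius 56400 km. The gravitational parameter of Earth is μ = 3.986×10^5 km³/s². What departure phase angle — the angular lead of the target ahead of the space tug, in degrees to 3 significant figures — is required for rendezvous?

φ = 104°

Transfer-ellipse semi-major axis a_t = (r₁ + r₂)/2 = (7120 + 56400)/2 = 31760 km.
The half-period of the transfer ellipse is t = π√(a_t³/μ) = 28164.5 s.
Target angular speed ω₂ = √(μ/r₂³) = 4.71357×10^-5 rad/s.
Angle swept by the target during transfer: ω₂·t = 1.32755 rad = 76.06°.
The space tug traverses 180° on the transfer ellipse, so the target must lead by 180° − 76.06° = 104°.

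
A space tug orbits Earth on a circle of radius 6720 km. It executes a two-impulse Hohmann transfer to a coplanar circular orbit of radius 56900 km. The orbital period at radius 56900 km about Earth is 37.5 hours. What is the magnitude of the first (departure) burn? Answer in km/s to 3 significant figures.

From Kepler's third law T² = 4π²r³/μ at r = 56900 km, T = 37.5 hours = 37.5 × 3600 s = 1.350×10^5 s: μ = 4π²r³/T² = 3.99052×10^5 km³/s².
Semi-major axis of the transfer orbit: a_t = (6720 + 56900)/2 = 31810 km.
Circular speed at r = 6720 km: v_c = √(μ/r) = 7.7060 km/s.
Transfer-orbit speed at the same r (vis-viva, a = a_t): v_t = √[μ(2/r − 1/a_t)] = 10.306 km/s.
Δv₁ = |v_t − v_c| = |10.306 − 7.7060| = 2.600 km/s.

Δv₁ = 2.60 km/s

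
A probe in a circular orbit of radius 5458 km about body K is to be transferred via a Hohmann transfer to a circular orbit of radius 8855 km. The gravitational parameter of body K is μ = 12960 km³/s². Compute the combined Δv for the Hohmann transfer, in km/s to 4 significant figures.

Δv = 0.3264 km/s

The Hohmann ellipse has a_t = (r₁ + r₂)/2 = 7156.5 km.
Circular speed at r₁: v₁ = √(μ/r₁) = √(12960/5458) = 1.54094 km/s.
Transfer-orbit speed at r₁ (v² = μ(2/r − 1/a)): v_p = √[μ(2/r₁ − 1/a_t)] = 1.71407 km/s.
First burn Δv₁ = |v_p − v₁| = 0.1731 km/s.
Circular speed at r₂: v₂ = √(μ/r₂) = 1.2098 km/s.
Transfer-orbit speed at r₂: v_a = √[μ(2/r₂ − 1/a_t)] = 1.0565 km/s.
Second burn Δv₂ = |v₂ − v_a| = 0.1533 km/s.
Δv = Δv₁ + Δv₂ = 0.1731 + 0.1533 = 0.3264 km/s.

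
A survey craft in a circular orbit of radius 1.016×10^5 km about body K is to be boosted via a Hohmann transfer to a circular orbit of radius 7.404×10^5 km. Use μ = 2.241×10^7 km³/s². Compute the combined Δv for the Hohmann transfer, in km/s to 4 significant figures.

Δv = 7.643 km/s

Semi-major axis of the transfer orbit: a_t = (1.016×10^5 + 7.404×10^5)/2 = 4.210×10^5 km.
Circular speed at r₁: v₁ = √(μ/r₁) = √(2.241×10^7/1.016×10^5) = 14.8516 km/s.
Transfer-orbit speed at r₁ (vis-viva equation): v_p = √[μ(2/r₁ − 1/a_t)] = 19.6955 km/s.
First burn Δv₁ = |v_p − v₁| = 4.844 km/s.
At r₂, v₂ = √(μ/r₂) = 5.502 km/s.
Transfer-orbit speed at r₂: v_a = √[μ(2/r₂ − 1/a_t)] = 2.703 km/s.
Second burn Δv₂ = |v₂ − v_a| = 2.799 km/s.
Δv = Δv₁ + Δv₂ = 4.844 + 2.799 = 7.643 km/s.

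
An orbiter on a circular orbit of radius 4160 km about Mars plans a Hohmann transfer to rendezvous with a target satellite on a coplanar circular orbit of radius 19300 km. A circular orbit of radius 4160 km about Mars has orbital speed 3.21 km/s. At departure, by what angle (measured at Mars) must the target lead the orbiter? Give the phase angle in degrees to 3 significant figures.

φ = 94.7°

From the circular-orbit relation v² = μ/r at r = 4160 km: μ = v²r = (3.21)² × 4160 = 42865.1 km³/s².
The Hohmann ellipse has a_t = (r₁ + r₂)/2 = 11730 km.
Transfer time t = π√(a_t³/μ) = 19277.3 s.
Target angular speed ω₂ = √(μ/r₂³) = 7.72175×10^-5 rad/s.
Angle swept by the target during transfer: ω₂·t = 1.48854 rad = 85.29°.
The orbiter traverses 180° on the transfer ellipse, so the target must lead by 180° − 85.29° = 94.7°.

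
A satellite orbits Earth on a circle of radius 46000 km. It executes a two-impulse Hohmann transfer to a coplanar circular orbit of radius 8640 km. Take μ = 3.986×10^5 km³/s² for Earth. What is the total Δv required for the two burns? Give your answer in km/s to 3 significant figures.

Δv = 3.31 km/s

Transfer-ellipse semi-major axis a_t = (r₁ + r₂)/2 = (46000 + 8640)/2 = 27320 km.
Circular speed at r₁: v₁ = √(μ/r₁) = √(3.986×10^5/46000) = 2.9437 km/s.
Transfer-orbit speed at r₁ (v² = μ(2/r − 1/a)): v_a = √[μ(2/r₁ − 1/a_t)] = 1.6554 km/s.
First burn Δv₁ = |v_a − v₁| = 1.2883 km/s.
Circular speed at r₂: v₂ = √(μ/r₂) = 6.7922 km/s.
Transfer-orbit speed at r₂: v_p = √[μ(2/r₂ − 1/a_t)] = 8.8135 km/s.
Second burn Δv₂ = |v₂ − v_p| = 2.0213 km/s.
Total Δv = Δv₁ + Δv₂ = 3.310 km/s.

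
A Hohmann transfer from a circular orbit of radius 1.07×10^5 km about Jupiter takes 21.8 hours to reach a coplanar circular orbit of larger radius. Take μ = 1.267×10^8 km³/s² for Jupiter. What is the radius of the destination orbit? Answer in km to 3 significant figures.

Transfer time t = 21.8 hours = 78480 s, and t = π√(a_t³/μ).
So a_t = (μ t²/π²)^(1/3) = (1.267×10^8 × (78480)² / π²)^(1/3) = 4.2921×10^5 km.
Since a_t = (r₁ + r₂)/2, r₂ = 2a_t − r₁ = 2×4.2921×10^5 − 1.070×10^5 = 7.5142×10^5 km.

r₂ = 7.51×10^5 km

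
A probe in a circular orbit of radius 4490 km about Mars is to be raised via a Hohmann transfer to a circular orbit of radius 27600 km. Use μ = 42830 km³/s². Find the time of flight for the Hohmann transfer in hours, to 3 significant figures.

Semi-major axis of the transfer orbit: a_t = (4490 + 27600)/2 = 16045 km.
By Kepler's third law the transfer-orbit period is T = 2π√(a_t³/μ), so t = T/2 = 30850 s.
Converting: 30850 s ÷ 3600 s/hour = 8.57 hours.

t = 8.57 hours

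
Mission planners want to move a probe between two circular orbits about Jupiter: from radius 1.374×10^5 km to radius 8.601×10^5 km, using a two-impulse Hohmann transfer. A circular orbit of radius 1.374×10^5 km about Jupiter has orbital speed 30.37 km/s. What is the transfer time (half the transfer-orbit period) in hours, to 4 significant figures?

From the circular-orbit relation v² = μ/r at r = 1.374×10^5 km: μ = v²r = (30.37)² × 1.374×10^5 = 1.26729×10^8 km³/s².
Semi-major axis of the transfer orbit: a_t = (1.374×10^5 + 8.601×10^5)/2 = 4.9875×10^5 km.
By Kepler's third law the transfer-orbit period is T = 2π√(a_t³/μ), so t = T/2 = 98296 s.
Converting: 98296 s ÷ 3600 s/hour = 27.30 hours.

t = 27.30 hours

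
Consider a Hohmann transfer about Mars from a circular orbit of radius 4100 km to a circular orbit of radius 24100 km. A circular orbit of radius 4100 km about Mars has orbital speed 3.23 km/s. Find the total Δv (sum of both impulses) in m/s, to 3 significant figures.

Δv = 1610 m/s

From the circular-orbit relation v² = μ/r at r = 4100 km: μ = v²r = (3.23)² × 4100 = 42774.9 km³/s².
Transfer-ellipse semi-major axis a_t = (r₁ + r₂)/2 = (4100 + 24100)/2 = 14100 km.
Circular speed at r₁: v₁ = √(μ/r₁) = √(42774.9/4100) = 3.2300 km/s.
On the transfer ellipse at r₁, vis-viva equation gives v_p = √[μ(2/r₁ − 1/a_t)] = 4.2228 km/s.
First burn Δv₁ = |v_p − v₁| = 0.9928 km/s.
Circular speed at r₂: v₂ = √(μ/r₂) = 1.33225 km/s.
Transfer-orbit speed at r₂: v_a = √[μ(2/r₂ − 1/a_t)] = 0.718403 km/s.
Second burn Δv₂ = |v₂ − v_a| = 0.6138 km/s.
Δv = Δv₁ + Δv₂ = 0.9928 + 0.6138 = 1.607 km/s.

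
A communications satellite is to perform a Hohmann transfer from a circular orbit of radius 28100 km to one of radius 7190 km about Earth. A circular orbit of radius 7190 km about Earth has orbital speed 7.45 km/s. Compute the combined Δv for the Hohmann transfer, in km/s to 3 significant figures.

Δv = 3.31 km/s

From the circular-orbit relation v² = μ/r at r = 7190 km: μ = v²r = (7.45)² × 7190 = 3.99063×10^5 km³/s².
The Hohmann ellipse has a_t = (r₁ + r₂)/2 = 17645 km.
Circular speed at r₁: v₁ = √(μ/r₁) = √(3.99063×10^5/28100) = 3.7685 km/s.
On the transfer ellipse at r₁, vis-viva equation gives v_a = √[μ(2/r₁ − 1/a_t)] = 2.4056 km/s.
First burn Δv₁ = |v_a − v₁| = 1.3629 km/s.
Circular speed at r₂: v₂ = √(μ/r₂) = 7.4500 km/s.
Transfer-orbit speed at r₂: v_p = √[μ(2/r₂ − 1/a_t)] = 9.4015 km/s.
Second burn Δv₂ = |v₂ − v_p| = 1.9515 km/s.
Total Δv = Δv₁ + Δv₂ = 3.314 km/s.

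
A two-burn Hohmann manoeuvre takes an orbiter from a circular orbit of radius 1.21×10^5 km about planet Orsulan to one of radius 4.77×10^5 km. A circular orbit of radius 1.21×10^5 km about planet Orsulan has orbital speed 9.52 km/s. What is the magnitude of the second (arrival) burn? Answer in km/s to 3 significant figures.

Δv₂ = 1.74 km/s

From the circular-orbit relation v² = μ/r at r = 1.21×10^5 km: μ = v²r = (9.52)² × 1.21×10^5 = 1.09663×10^7 km³/s².
The Hohmann ellipse has a_t = (r₁ + r₂)/2 = 2.990×10^5 km.
Circular speed at r = 4.770×10^5 km: v_c = √(μ/r) = 4.795 km/s.
Transfer-orbit speed at the same r (vis-viva, a = a_t): v_t = √[μ(2/r − 1/a_t)] = 3.050 km/s.
Δv₂ = |v_t − v_c| = |3.050 − 4.795| = 1.745 km/s.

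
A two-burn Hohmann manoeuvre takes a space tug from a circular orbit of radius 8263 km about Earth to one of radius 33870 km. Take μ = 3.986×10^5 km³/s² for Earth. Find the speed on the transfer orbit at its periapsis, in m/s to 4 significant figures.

v = 8807 m/s

Transfer-ellipse semi-major axis a_t = (r₁ + r₂)/2 = (8263 + 33870)/2 = 21066.5 km.
The periapsis of the transfer ellipse is at r = 8263 km.
From the vis-viva equation, v = √[μ(2/r − 1/a_t)] = 8.807 km/s.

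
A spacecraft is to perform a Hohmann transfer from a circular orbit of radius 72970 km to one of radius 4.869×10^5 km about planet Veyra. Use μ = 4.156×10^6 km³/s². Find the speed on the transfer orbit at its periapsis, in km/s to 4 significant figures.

v = 9.953 km/s

Transfer-ellipse semi-major axis a_t = (r₁ + r₂)/2 = (72970 + 4.869×10^5)/2 = 2.79935×10^5 km.
At periapsis, r = 72970 km.
Vis-viva: v = √[μ(2/r − 1/a_t)] = √[4.156×10^6 × (2/72970 − 1/2.79935×10^5)] = 9.953 km/s.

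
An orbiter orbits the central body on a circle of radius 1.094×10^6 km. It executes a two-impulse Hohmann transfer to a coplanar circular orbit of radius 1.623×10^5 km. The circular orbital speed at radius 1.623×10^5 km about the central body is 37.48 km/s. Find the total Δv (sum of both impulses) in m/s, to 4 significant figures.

Δv = 19080 m/s

From the circular-orbit relation v² = μ/r at r = 1.623×10^5 km: μ = v²r = (37.48)² × 1.623×10^5 = 2.27991×10^8 km³/s².
Semi-major axis of the transfer orbit: a_t = (1.094×10^6 + 1.623×10^5)/2 = 6.2815×10^5 km.
At r₁ the circular-orbit speed is v₁ = √(μ/r₁) = 14.436 km/s.
Transfer-orbit speed at r₁ (vis-viva): v_a = √[μ(2/r₁ − 1/a_t)] = 7.3380 km/s.
First burn Δv₁ = |v_a − v₁| = 7.098 km/s.
Circular speed at r₂: v₂ = √(μ/r₂) = 37.48 km/s.
Transfer-orbit speed at r₂: v_p = √[μ(2/r₂ − 1/a_t)] = 49.46 km/s.
Second burn Δv₂ = |v₂ − v_p| = 11.98 km/s.
Δv = Δv₁ + Δv₂ = 7.098 + 11.98 = 19.08 km/s.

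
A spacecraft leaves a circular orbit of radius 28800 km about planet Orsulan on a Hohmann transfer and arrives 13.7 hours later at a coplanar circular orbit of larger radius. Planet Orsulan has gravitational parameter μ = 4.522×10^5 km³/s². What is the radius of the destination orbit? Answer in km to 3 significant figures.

Transfer time t = 13.7 hours = 49320 s, and t = π√(a_t³/μ).
So a_t = (μ t²/π²)^(1/3) = (4.522×10^5 × (49320)² / π²)^(1/3) = 48124 km.
Since a_t = (r₁ + r₂)/2, r₂ = 2a_t − r₁ = 2×48124 − 28800 = 67448 km.

r₂ = 67400 km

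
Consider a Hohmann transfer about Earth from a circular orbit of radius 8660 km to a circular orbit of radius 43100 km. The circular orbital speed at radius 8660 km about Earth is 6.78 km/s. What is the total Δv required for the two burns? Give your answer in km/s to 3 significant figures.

From the circular-orbit relation v² = μ/r at r = 8660 km: μ = v²r = (6.78)² × 8660 = 3.98086×10^5 km³/s².
The Hohmann ellipse has a_t = (r₁ + r₂)/2 = 25880 km.
Circular speed at r₁: v₁ = √(μ/r₁) = √(3.98086×10^5/8660) = 6.780 km/s.
Transfer-orbit speed at r₁ (v² = μ(2/r − 1/a)): v_p = √[μ(2/r₁ − 1/a_t)] = 8.750 km/s.
First burn Δv₁ = |v_p − v₁| = 1.970 km/s.
At r₂, v₂ = √(μ/r₂) = 3.039 km/s.
Transfer-orbit speed at r₂: v_a = √[μ(2/r₂ − 1/a_t)] = 1.758 km/s.
Second burn Δv₂ = |v₂ − v_a| = 1.281 km/s.
Δv = Δv₁ + Δv₂ = 1.970 + 1.281 = 3.251 km/s.

Δv = 3.25 km/s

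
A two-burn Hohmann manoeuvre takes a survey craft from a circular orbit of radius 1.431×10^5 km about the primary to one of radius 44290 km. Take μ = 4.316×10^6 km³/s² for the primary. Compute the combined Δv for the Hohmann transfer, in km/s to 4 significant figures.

Δv = 4.044 km/s

The Hohmann ellipse has a_t = (r₁ + r₂)/2 = 93695 km.
Circular speed at r₁: v₁ = √(μ/r₁) = √(4.316×10^6/1.431×10^5) = 5.492 km/s.
Transfer-orbit speed at r₁ (v² = μ(2/r − 1/a)): v_a = √[μ(2/r₁ − 1/a_t)] = 3.776 km/s.
First burn Δv₁ = |v_a − v₁| = 1.716 km/s.
Circular speed at r₂: v₂ = √(μ/r₂) = 9.872 km/s.
Transfer-orbit speed at r₂: v_p = √[μ(2/r₂ − 1/a_t)] = 12.20 km/s.
Second burn Δv₂ = |v₂ − v_p| = 2.328 km/s.
Total Δv = Δv₁ + Δv₂ = 4.044 km/s.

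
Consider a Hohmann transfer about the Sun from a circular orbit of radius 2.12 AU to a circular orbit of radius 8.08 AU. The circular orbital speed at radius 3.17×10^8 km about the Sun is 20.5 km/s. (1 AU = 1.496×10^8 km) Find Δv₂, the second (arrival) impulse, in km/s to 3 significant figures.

From the circular-orbit relation v² = μ/r at r = 3.17×10^8 km: μ = v²r = (20.5)² × 3.17×10^8 = 1.33219×10^11 km³/s².
In km: r₁ = 2.12 × 1.496×10^8 = 3.17152×10^8 km; r₂ = 8.08 × 1.496×10^8 = 1.208768×10^9 km.
Transfer-ellipse semi-major axis a_t = (r₁ + r₂)/2 = (3.17152×10^8 + 1.208768×10^9)/2 = 7.6296×10^8 km.
On the circular orbit at r = 1.208768×10^9 km, v_c = √(μ/r) = 10.4981 km/s.
Transfer-orbit speed at the same r (vis-viva, a = a_t): v_t = √[μ(2/r − 1/a_t)] = 6.76854 km/s.
Δv₂ = |v_t − v_c| = |6.76854 − 10.4981| = 3.730 km/s.

Δv₂ = 3.73 km/s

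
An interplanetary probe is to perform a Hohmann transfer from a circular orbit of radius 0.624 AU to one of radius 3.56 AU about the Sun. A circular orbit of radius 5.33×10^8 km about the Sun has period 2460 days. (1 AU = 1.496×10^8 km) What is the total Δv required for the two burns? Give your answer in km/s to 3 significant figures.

From Kepler's third law T² = 4π²r³/μ at r = 5.33×10^8 km, T = 2460 days = 2460 × 86400 s = 2.12544×10^8 s: μ = 4π²r³/T² = 1.32326×10^11 km³/s².
In km: r₁ = 0.624 × 1.496×10^8 = 9.33504×10^7 km; r₂ = 3.56 × 1.496×10^8 = 5.32576×10^8 km.
The Hohmann ellipse has a_t = (r₁ + r₂)/2 = 3.129632×10^8 km.
Circular speed at r₁: v₁ = √(μ/r₁) = √(1.32326×10^11/9.33504×10^7) = 37.650 km/s.
On the transfer ellipse at r₁, v² = μ(2/r − 1/a) gives v_p = √[μ(2/r₁ − 1/a_t)] = 49.114 km/s.
First burn Δv₁ = |v_p − v₁| = 11.464 km/s.
At r₂, v₂ = √(μ/r₂) = 15.7627 km/s.
Transfer-orbit speed at r₂: v_a = √[μ(2/r₂ − 1/a_t)] = 8.60880 km/s.
Second burn Δv₂ = |v₂ − v_a| = 7.1539 km/s.
Total Δv = Δv₁ + Δv₂ = 18.62 km/s.

Δv = 18.6 km/s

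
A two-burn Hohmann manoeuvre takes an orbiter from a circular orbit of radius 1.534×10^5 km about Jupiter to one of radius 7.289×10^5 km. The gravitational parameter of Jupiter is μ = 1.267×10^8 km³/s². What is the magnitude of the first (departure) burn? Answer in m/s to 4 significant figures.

Semi-major axis of the transfer orbit: a_t = (1.534×10^5 + 7.289×10^5)/2 = 4.4115×10^5 km.
On the circular orbit at r = 1.534×10^5 km, v_c = √(μ/r) = 28.7393 km/s.
Vis-viva on the transfer ellipse at r = 1.534×10^5 km gives v_t = √[μ(2/r − 1/a_t)] = 36.9417 km/s.
Δv₁ = |v_t − v_c| = |36.9417 − 28.7393| = 8.202 km/s.

Δv₁ = 8202 m/s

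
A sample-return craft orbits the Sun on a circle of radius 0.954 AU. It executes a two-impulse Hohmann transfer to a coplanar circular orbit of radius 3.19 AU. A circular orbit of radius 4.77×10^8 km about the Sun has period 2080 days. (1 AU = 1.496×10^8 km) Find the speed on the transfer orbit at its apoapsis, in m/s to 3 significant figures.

From Kepler's third law T² = 4π²r³/μ at r = 4.77×10^8 km, T = 2080 days = 2080 × 86400 s = 1.79712×10^8 s: μ = 4π²r³/T² = 1.32666×10^11 km³/s².
In km: r₁ = 0.954 × 1.496×10^8 = 1.427184×10^8 km; r₂ = 3.19 × 1.496×10^8 = 4.77224×10^8 km.
The Hohmann ellipse has a_t = (r₁ + r₂)/2 = 3.099712×10^8 km.
The apoapsis of the transfer ellipse is at r = 4.77224×10^8 km.
Applying v² = μ(2/r − 1/a_t): v = 11.31 km/s.

v = 11300 m/s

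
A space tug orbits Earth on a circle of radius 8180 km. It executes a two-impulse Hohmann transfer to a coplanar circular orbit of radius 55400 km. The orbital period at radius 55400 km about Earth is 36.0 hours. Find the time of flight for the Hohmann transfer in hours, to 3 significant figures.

t = 7.82 hours

From Kepler's third law T² = 4π²r³/μ at r = 55400 km, T = 36.0 hours = 36.0 × 3600 s = 1.296×10^5 s: μ = 4π²r³/T² = 3.99649×10^5 km³/s².
Transfer-ellipse semi-major axis a_t = (r₁ + r₂)/2 = (8180 + 55400)/2 = 31790 km.
Half the transfer-orbit period gives t = π√(a_t³/μ) = 28167 s.
Converting: 28167 s ÷ 3600 s/hour = 7.82 hours.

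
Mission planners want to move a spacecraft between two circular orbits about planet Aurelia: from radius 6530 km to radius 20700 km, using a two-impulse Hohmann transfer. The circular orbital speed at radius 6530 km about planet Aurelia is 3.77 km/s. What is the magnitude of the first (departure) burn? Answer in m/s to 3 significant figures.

From the circular-orbit relation v² = μ/r at r = 6530 km: μ = v²r = (3.77)² × 6530 = 92810.2 km³/s².
The Hohmann ellipse has a_t = (r₁ + r₂)/2 = 13615 km.
Circular speed at r = 6530 km: v_c = √(μ/r) = 3.7700 km/s.
Transfer-orbit speed at the same r (vis-viva, a = a_t): v_t = √[μ(2/r − 1/a_t)] = 4.6486 km/s.
Δv₁ = |v_t − v_c| = |4.6486 − 3.7700| = 0.8786 km/s.

Δv₁ = 879 m/s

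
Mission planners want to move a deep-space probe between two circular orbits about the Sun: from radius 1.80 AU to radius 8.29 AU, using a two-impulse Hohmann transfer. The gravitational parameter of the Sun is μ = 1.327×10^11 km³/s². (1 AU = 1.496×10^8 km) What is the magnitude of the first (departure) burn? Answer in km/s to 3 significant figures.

In km: r₁ = 1.80 × 1.496×10^8 = 2.6928×10^8 km; r₂ = 8.29 × 1.496×10^8 = 1.240184×10^9 km.
Transfer-ellipse semi-major axis a_t = (r₁ + r₂)/2 = (2.6928×10^8 + 1.240184×10^9)/2 = 7.54732×10^8 km.
Circular speed at r = 2.6928×10^8 km: v_c = √(μ/r) = 22.199 km/s.
Transfer-orbit speed at the same r (vis-viva, a = a_t): v_t = √[μ(2/r − 1/a_t)] = 28.456 km/s.
Δv₁ = |v_t − v_c| = |28.456 − 22.199| = 6.257 km/s.

Δv₁ = 6.26 km/s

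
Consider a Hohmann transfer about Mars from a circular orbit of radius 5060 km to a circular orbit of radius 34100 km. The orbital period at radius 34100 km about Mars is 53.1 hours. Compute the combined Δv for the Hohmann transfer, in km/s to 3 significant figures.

From Kepler's third law T² = 4π²r³/μ at r = 34100 km, T = 53.1 hours = 53.1 × 3600 s = 1.9116×10^5 s: μ = 4π²r³/T² = 42838.0 km³/s².
The Hohmann ellipse has a_t = (r₁ + r₂)/2 = 19580 km.
At r₁ the circular-orbit speed is v₁ = √(μ/r₁) = 2.9096 km/s.
On the transfer ellipse at r₁, v² = μ(2/r − 1/a) gives v_p = √[μ(2/r₁ − 1/a_t)] = 3.8398 km/s.
First burn Δv₁ = |v_p − v₁| = 0.9302 km/s.
At r₂, v₂ = √(μ/r₂) = 1.1208 km/s.
Transfer-orbit speed at r₂: v_a = √[μ(2/r₂ − 1/a_t)] = 0.56978 km/s.
Second burn Δv₂ = |v₂ − v_a| = 0.5510 km/s.
Total Δv = Δv₁ + Δv₂ = 1.481 km/s.

Δv = 1.48 km/s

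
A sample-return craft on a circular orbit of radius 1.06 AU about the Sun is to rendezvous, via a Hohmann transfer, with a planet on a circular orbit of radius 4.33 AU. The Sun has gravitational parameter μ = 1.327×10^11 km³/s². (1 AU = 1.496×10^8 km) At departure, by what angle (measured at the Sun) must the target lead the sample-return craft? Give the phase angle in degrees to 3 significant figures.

In km: r₁ = 1.06 × 1.496×10^8 = 1.58576×10^8 km; r₂ = 4.33 × 1.496×10^8 = 6.47768×10^8 km.
Semi-major axis of the transfer orbit: a_t = (1.58576×10^8 + 6.47768×10^8)/2 = 4.03172×10^8 km.
The half-period of the transfer ellipse is t = π√(a_t³/μ) = 6.98152×10^7 s.
The target's mean motion on its circular orbit is ω₂ = √(μ/r₂³) = 2.20956×10^-8 rad/s.
Angle swept by the target during transfer: ω₂·t = 1.54261 rad = 88.39°.
The sample-return craft traverses 180° on the transfer ellipse, so the target must lead by 180° − 88.39° = 91.6°.

φ = 91.6°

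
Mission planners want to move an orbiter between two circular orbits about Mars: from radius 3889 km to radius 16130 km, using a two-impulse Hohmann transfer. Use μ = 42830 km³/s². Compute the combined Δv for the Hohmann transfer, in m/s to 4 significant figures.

Δv = 1508 m/s

Semi-major axis of the transfer orbit: a_t = (3889 + 16130)/2 = 10009.5 km.
Circular speed at r₁: v₁ = √(μ/r₁) = √(42830/3889) = 3.3186 km/s.
On the transfer ellipse at r₁, vis-viva equation gives v_p = √[μ(2/r₁ − 1/a_t)] = 4.2128 km/s.
First burn Δv₁ = |v_p − v₁| = 0.8942 km/s.
At r₂, v₂ = √(μ/r₂) = 1.6295 km/s.
Transfer-orbit speed at r₂: v_a = √[μ(2/r₂ − 1/a_t)] = 1.0157 km/s.
Second burn Δv₂ = |v₂ − v_a| = 0.6138 km/s.
Total Δv = Δv₁ + Δv₂ = 1.508 km/s.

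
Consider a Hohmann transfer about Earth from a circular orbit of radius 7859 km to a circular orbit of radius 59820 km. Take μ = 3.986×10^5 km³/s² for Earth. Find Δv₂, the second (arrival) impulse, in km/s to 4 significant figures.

Δv₂ = 1.337 km/s

The Hohmann ellipse has a_t = (r₁ + r₂)/2 = 33839.5 km.
On the circular orbit at r = 59820 km, v_c = √(μ/r) = 2.581 km/s.
Vis-viva on the transfer ellipse at r = 59820 km gives v_t = √[μ(2/r − 1/a_t)] = 1.244 km/s.
Δv₂ = |v_t − v_c| = |1.244 − 2.581| = 1.337 km/s.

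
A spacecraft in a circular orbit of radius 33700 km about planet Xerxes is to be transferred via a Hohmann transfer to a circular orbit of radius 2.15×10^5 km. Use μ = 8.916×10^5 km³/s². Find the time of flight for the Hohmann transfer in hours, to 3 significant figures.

t = 40.5 hours

Semi-major axis of the transfer orbit: a_t = (33700 + 2.150×10^5)/2 = 1.2435×10^5 km.
Transfer time t = π√(a_t³/μ) = π√((1.2435×10^5)³ / 8.916×10^5) = 1.459×10^5 s.
Converting: 1.459×10^5 s ÷ 3600 s/hour = 40.5 hours.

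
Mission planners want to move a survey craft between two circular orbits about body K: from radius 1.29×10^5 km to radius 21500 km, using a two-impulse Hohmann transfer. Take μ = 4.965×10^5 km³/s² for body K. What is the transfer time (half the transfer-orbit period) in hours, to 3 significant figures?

The Hohmann ellipse has a_t = (r₁ + r₂)/2 = 75250 km.
By Kepler's third law the transfer-orbit period is T = 2π√(a_t³/μ), so t = T/2 = 92030 s.
Converting: 92030 s ÷ 3600 s/hour = 25.6 hours.

t = 25.6 hours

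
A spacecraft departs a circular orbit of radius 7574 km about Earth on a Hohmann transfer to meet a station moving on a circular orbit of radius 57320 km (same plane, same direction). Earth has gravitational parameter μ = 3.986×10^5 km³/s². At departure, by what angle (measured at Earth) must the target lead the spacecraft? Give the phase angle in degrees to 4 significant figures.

φ = 103.3°

Transfer-ellipse semi-major axis a_t = (r₁ + r₂)/2 = (7574 + 57320)/2 = 32447 km.
Transfer time t = π√(a_t³/μ) = 29080 s.
The target's mean motion on its circular orbit is ω₂ = √(μ/r₂³) = 4.601×10^-5 rad/s.
Angle swept by the target during transfer: ω₂·t = 1.338 rad = 76.66°.
Arrival is 180° from departure on the ellipse, so φ = 180° − 76.66° = 103.3°.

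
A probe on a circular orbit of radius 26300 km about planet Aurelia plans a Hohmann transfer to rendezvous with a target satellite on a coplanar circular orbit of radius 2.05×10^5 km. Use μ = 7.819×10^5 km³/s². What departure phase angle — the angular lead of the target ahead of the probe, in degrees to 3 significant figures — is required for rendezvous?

The Hohmann ellipse has a_t = (r₁ + r₂)/2 = 1.1565×10^5 km.
The half-period of the transfer ellipse is t = π√(a_t³/μ) = 1.3973×10^5 s.
The target's mean motion on its circular orbit is ω₂ = √(μ/r₂³) = 9.5268×10^-6 rad/s.
Angle swept by the target during transfer: ω₂·t = 1.3312 rad = 76.27°.
The probe traverses 180° on the transfer ellipse, so the target must lead by 180° − 76.27° = 104°.

φ = 104°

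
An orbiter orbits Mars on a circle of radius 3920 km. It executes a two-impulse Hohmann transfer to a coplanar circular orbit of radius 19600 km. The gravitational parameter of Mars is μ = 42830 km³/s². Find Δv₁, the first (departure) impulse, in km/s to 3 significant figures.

Δv₁ = 0.962 km/s

Semi-major axis of the transfer orbit: a_t = (3920 + 19600)/2 = 11760 km.
On the circular orbit at r = 3920 km, v_c = √(μ/r) = 3.30545 km/s.
Vis-viva on the transfer ellipse at r = 3920 km gives v_t = √[μ(2/r − 1/a_t)] = 4.26732 km/s.
Δv₁ = |v_t − v_c| = |4.26732 − 3.30545| = 0.9619 km/s.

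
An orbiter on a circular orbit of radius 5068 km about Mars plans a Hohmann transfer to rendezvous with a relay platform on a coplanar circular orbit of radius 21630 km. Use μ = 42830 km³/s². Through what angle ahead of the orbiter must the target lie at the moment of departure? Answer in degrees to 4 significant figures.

φ = 92.73°

The Hohmann ellipse has a_t = (r₁ + r₂)/2 = 13349 km.
The half-period of the transfer ellipse is t = π√(a_t³/μ) = 23410 s.
Target angular speed ω₂ = √(μ/r₂³) = 6.506×10^-5 rad/s.
Angle swept by the target during transfer: ω₂·t = 1.5231 rad = 87.27°.
The orbiter traverses 180° on the transfer ellipse, so the target must lead by 180° − 87.27° = 92.73°.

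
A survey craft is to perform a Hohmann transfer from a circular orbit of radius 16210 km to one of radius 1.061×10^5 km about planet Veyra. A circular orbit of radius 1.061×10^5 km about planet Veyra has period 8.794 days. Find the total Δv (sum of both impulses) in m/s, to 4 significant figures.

From Kepler's third law T² = 4π²r³/μ at r = 1.061×10^5 km, T = 8.794 days = 8.794 × 86400 s = 7.598016×10^5 s: μ = 4π²r³/T² = 81678.1 km³/s².
The Hohmann ellipse has a_t = (r₁ + r₂)/2 = 61155 km.
Circular speed at r₁: v₁ = √(μ/r₁) = √(81678.1/16210) = 2.245 km/s.
Transfer-orbit speed at r₁ (vis-viva): v_p = √[μ(2/r₁ − 1/a_t)] = 2.957 km/s.
First burn Δv₁ = |v_p − v₁| = 0.7120 km/s.
Circular speed at r₂: v₂ = √(μ/r₂) = 0.8774 km/s.
Transfer-orbit speed at r₂: v_a = √[μ(2/r₂ − 1/a_t)] = 0.4517 km/s.
Second burn Δv₂ = |v₂ − v_a| = 0.4257 km/s.
Total Δv = Δv₁ + Δv₂ = 1.138 km/s.

Δv = 1138 m/s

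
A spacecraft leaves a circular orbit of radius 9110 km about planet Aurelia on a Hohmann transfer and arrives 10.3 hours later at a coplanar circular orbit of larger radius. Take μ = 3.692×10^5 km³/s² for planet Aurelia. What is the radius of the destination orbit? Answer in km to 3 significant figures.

Transfer time t = 10.3 hours = 37080 s, and t = π√(a_t³/μ).
So a_t = (μ t²/π²)^(1/3) = (3.692×10^5 × (37080)² / π²)^(1/3) = 37189 km.
Since a_t = (r₁ + r₂)/2, r₂ = 2a_t − r₁ = 2×37189 − 9110 = 65268 km.

r₂ = 65300 km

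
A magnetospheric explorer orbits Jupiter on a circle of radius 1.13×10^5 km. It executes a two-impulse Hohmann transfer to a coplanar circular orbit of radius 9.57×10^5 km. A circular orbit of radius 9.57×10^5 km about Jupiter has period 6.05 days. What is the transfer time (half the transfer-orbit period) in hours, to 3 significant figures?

t = 30.3 hours

From Kepler's third law T² = 4π²r³/μ at r = 9.57×10^5 km, T = 6.05 days = 6.05 × 86400 s = 5.2272×10^5 s: μ = 4π²r³/T² = 1.26636×10^8 km³/s².
The Hohmann ellipse has a_t = (r₁ + r₂)/2 = 5.350×10^5 km.
Half the transfer-orbit period gives t = π√(a_t³/μ) = 1.092×10^5 s.
Converting: 1.092×10^5 s ÷ 3600 s/hour = 30.3 hours.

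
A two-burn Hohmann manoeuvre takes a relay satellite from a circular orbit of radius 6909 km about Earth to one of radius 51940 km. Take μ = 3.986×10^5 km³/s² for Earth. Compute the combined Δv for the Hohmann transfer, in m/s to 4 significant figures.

Semi-major axis of the transfer orbit: a_t = (6909 + 51940)/2 = 29424.5 km.
At r₁ the circular-orbit speed is v₁ = √(μ/r₁) = 7.5956 km/s.
Transfer-orbit speed at r₁ (vis-viva equation): v_p = √[μ(2/r₁ − 1/a_t)] = 10.092 km/s.
First burn Δv₁ = |v_p − v₁| = 2.496 km/s.
Circular speed at r₂: v₂ = √(μ/r₂) = 2.770 km/s.
Transfer-orbit speed at r₂: v_a = √[μ(2/r₂ − 1/a_t)] = 1.342 km/s.
Second burn Δv₂ = |v₂ − v_a| = 1.428 km/s.
Δv = Δv₁ + Δv₂ = 2.496 + 1.428 = 3.924 km/s.

Δv = 3924 m/s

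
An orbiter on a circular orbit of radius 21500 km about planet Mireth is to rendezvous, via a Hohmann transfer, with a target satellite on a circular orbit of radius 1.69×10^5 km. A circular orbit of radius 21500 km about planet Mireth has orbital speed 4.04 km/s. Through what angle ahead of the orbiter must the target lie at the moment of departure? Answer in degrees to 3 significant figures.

From the circular-orbit relation v² = μ/r at r = 21500 km: μ = v²r = (4.04)² × 21500 = 3.50914×10^5 km³/s².
The Hohmann ellipse has a_t = (r₁ + r₂)/2 = 95250 km.
The half-period of the transfer ellipse is t = π√(a_t³/μ) = 1.5590×10^5 s.
The target's mean motion on its circular orbit is ω₂ = √(μ/r₂³) = 8.5265×10^-6 rad/s.
Angle swept by the target during transfer: ω₂·t = 1.3293 rad = 76.16°.
The orbiter traverses 180° on the transfer ellipse, so the target must lead by 180° − 76.16° = 104°.

φ = 104°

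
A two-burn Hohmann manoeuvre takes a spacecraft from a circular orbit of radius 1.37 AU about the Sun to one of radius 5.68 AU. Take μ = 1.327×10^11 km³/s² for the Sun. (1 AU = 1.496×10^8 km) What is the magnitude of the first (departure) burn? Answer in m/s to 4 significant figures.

Δv₁ = 6855 m/s

In km: r₁ = 1.37 × 1.496×10^8 = 2.04952×10^8 km; r₂ = 5.68 × 1.496×10^8 = 8.49728×10^8 km.
The Hohmann ellipse has a_t = (r₁ + r₂)/2 = 5.2734×10^8 km.
Circular speed at r = 2.04952×10^8 km: v_c = √(μ/r) = 25.445 km/s.
Vis-viva on the transfer ellipse at r = 2.04952×10^8 km gives v_t = √[μ(2/r − 1/a_t)] = 32.300 km/s.
Δv₁ = |v_t − v_c| = |32.300 − 25.445| = 6.855 km/s.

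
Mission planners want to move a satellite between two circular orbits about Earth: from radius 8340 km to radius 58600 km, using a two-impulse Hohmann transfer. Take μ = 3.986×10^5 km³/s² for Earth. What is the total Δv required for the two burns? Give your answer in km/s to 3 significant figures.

Δv = 3.54 km/s

Transfer-ellipse semi-major axis a_t = (r₁ + r₂)/2 = (8340 + 58600)/2 = 33470 km.
Circular speed at r₁: v₁ = √(μ/r₁) = √(3.986×10^5/8340) = 6.9133 km/s.
Transfer-orbit speed at r₁ (v² = μ(2/r − 1/a)): v_p = √[μ(2/r₁ − 1/a_t)] = 9.1476 km/s.
First burn Δv₁ = |v_p − v₁| = 2.234 km/s.
At r₂, v₂ = √(μ/r₂) = 2.608 km/s.
Transfer-orbit speed at r₂: v_a = √[μ(2/r₂ − 1/a_t)] = 1.302 km/s.
Second burn Δv₂ = |v₂ − v_a| = 1.306 km/s.
Δv = Δv₁ + Δv₂ = 2.234 + 1.306 = 3.540 km/s.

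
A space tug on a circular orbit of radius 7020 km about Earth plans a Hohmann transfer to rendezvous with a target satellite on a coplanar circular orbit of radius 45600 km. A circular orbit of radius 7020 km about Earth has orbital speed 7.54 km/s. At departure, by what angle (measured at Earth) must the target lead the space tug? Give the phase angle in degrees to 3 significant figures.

From the circular-orbit relation v² = μ/r at r = 7020 km: μ = v²r = (7.54)² × 7020 = 3.99098×10^5 km³/s².
Semi-major axis of the transfer orbit: a_t = (7020 + 45600)/2 = 26310 km.
The half-period of the transfer ellipse is t = π√(a_t³/μ) = 21222.2 s.
Target angular speed ω₂ = √(μ/r₂³) = 6.48773×10^-5 rad/s.
Angle swept by the target during transfer: ω₂·t = 1.37684 rad = 78.89°.
Arrival is 180° from departure on the ellipse, so φ = 180° − 78.89° = 101°.

φ = 101°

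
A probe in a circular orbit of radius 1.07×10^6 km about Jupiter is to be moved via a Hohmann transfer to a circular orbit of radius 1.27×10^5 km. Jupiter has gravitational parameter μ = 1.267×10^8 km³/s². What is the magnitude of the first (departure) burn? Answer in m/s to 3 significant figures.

Δv₁ = 5870 m/s

Transfer-ellipse semi-major axis a_t = (r₁ + r₂)/2 = (1.070×10^6 + 1.270×10^5)/2 = 5.985×10^5 km.
Circular speed at r = 1.070×10^6 km: v_c = √(μ/r) = 10.882 km/s.
Vis-viva on the transfer ellipse at r = 1.070×10^6 km gives v_t = √[μ(2/r − 1/a_t)] = 5.0126 km/s.
Δv₁ = |v_t − v_c| = |5.0126 − 10.882| = 5.869 km/s.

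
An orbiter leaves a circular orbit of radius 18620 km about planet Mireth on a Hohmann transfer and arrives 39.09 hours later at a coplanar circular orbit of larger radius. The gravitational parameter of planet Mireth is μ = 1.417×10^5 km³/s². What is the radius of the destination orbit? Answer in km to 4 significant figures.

Transfer time t = 39.09 hours = 1.40724×10^5 s, and t = π√(a_t³/μ).
So a_t = (μ t²/π²)^(1/3) = (1.417×10^5 × (1.40724×10^5)² / π²)^(1/3) = 65756 km.
Since a_t = (r₁ + r₂)/2, r₂ = 2a_t − r₁ = 2×65756 − 18620 = 1.12892×10^5 km.

r₂ = 1.129×10^5 km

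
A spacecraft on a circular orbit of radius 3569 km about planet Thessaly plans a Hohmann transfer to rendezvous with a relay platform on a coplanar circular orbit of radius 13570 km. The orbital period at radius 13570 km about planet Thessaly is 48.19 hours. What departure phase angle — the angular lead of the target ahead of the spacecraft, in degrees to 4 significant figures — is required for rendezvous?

From Kepler's third law T² = 4π²r³/μ at r = 13570 km, T = 48.19 hours = 48.19 × 3600 s = 1.73484×10^5 s: μ = 4π²r³/T² = 3277.78 km³/s².
Transfer-ellipse semi-major axis a_t = (r₁ + r₂)/2 = (3569 + 13570)/2 = 8569.5 km.
Transfer time t = π√(a_t³/μ) = 43530 s.
The target's mean motion on its circular orbit is ω₂ = √(μ/r₂³) = 3.6218×10^-5 rad/s.
Angle swept by the target during transfer: ω₂·t = 1.5766 rad = 90.33°.
Arrival is 180° from departure on the ellipse, so φ = 180° − 90.33° = 89.67°.

φ = 89.67°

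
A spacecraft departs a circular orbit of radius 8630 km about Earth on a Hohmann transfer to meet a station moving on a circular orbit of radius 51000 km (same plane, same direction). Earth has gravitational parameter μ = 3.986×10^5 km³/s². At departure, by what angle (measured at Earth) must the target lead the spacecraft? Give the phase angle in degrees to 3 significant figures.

The Hohmann ellipse has a_t = (r₁ + r₂)/2 = 29815 km.
The half-period of the transfer ellipse is t = π√(a_t³/μ) = 25617.3 s.
Target angular speed ω₂ = √(μ/r₂³) = 5.48168×10^-5 rad/s.
Angle swept by the target during transfer: ω₂·t = 1.4043 rad = 80.46°.
Arrival is 180° from departure on the ellipse, so φ = 180° − 80.46° = 99.5°.

φ = 99.5°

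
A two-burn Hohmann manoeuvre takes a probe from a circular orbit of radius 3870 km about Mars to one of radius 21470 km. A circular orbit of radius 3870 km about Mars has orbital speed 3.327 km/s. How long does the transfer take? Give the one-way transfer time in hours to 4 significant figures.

From the circular-orbit relation v² = μ/r at r = 3870 km: μ = v²r = (3.327)² × 3870 = 42836.8 km³/s².
The Hohmann ellipse has a_t = (r₁ + r₂)/2 = 12670 km.
Transfer time t = π√(a_t³/μ) = π√((12670)³ / 42836.8) = 21647 s.
Converting: 21647 s ÷ 3600 s/hour = 6.013 hours.

t = 6.013 hours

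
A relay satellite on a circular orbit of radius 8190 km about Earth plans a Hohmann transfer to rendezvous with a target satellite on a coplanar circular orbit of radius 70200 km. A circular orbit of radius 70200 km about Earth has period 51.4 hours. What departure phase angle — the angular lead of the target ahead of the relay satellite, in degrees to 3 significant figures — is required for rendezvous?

From Kepler's third law T² = 4π²r³/μ at r = 70200 km, T = 51.4 hours = 51.4 × 3600 s = 1.8504×10^5 s: μ = 4π²r³/T² = 3.98878×10^5 km³/s².
Semi-major axis of the transfer orbit: a_t = (8190 + 70200)/2 = 39195 km.
Transfer time t = π√(a_t³/μ) = 38599 s.
The target's mean motion on its circular orbit is ω₂ = √(μ/r₂³) = 3.3956×10^-5 rad/s.
Angle swept by the target during transfer: ω₂·t = 1.3107 rad = 75.10°.
The relay satellite traverses 180° on the transfer ellipse, so the target must lead by 180° − 75.10° = 105°.

φ = 105°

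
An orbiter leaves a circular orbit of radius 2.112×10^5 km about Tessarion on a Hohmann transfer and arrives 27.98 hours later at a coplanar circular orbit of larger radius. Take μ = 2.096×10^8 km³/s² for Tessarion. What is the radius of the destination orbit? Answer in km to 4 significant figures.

Transfer time t = 27.98 hours = 1.00728×10^5 s, and t = π√(a_t³/μ).
So a_t = (μ t²/π²)^(1/3) = (2.096×10^8 × (1.00728×10^5)² / π²)^(1/3) = 5.9951×10^5 km.
Since a_t = (r₁ + r₂)/2, r₂ = 2a_t − r₁ = 2×5.9951×10^5 − 2.112×10^5 = 9.8782×10^5 km.

r₂ = 9.878×10^5 km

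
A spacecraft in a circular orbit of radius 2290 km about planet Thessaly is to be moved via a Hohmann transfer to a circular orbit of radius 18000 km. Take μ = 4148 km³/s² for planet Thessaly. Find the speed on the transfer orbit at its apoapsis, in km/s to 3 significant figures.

v = 0.228 km/s

The Hohmann ellipse has a_t = (r₁ + r₂)/2 = 10145 km.
The apoapsis of the transfer ellipse is at r = 18000 km.
Applying v² = μ(2/r − 1/a_t): v = 0.2281 km/s.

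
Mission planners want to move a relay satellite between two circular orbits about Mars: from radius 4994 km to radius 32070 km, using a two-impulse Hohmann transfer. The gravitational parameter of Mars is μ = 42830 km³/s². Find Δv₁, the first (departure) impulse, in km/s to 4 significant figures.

Transfer-ellipse semi-major axis a_t = (r₁ + r₂)/2 = (4994 + 32070)/2 = 18532 km.
On the circular orbit at r = 4994 km, v_c = √(μ/r) = 2.92853 km/s.
Transfer-orbit speed at the same r (vis-viva, a = a_t): v_t = √[μ(2/r − 1/a_t)] = 3.85246 km/s.
Δv₁ = |v_t − v_c| = |3.85246 − 2.92853| = 0.9239 km/s.

Δv₁ = 0.9239 km/s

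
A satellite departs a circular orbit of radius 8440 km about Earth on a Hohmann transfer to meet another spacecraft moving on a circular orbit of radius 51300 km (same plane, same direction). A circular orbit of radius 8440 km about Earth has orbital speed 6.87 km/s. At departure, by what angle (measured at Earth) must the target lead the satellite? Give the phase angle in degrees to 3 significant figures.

φ = 100°

From the circular-orbit relation v² = μ/r at r = 8440 km: μ = v²r = (6.87)² × 8440 = 3.98342×10^5 km³/s².
Semi-major axis of the transfer orbit: a_t = (8440 + 51300)/2 = 29870 km.
The half-period of the transfer ellipse is t = π√(a_t³/μ) = 25697 s.
Target angular speed ω₂ = √(μ/r₂³) = 5.4319×10^-5 rad/s.
Angle swept by the target during transfer: ω₂·t = 1.3958 rad = 79.97°.
The satellite traverses 180° on the transfer ellipse, so the target must lead by 180° − 79.97° = 100°.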